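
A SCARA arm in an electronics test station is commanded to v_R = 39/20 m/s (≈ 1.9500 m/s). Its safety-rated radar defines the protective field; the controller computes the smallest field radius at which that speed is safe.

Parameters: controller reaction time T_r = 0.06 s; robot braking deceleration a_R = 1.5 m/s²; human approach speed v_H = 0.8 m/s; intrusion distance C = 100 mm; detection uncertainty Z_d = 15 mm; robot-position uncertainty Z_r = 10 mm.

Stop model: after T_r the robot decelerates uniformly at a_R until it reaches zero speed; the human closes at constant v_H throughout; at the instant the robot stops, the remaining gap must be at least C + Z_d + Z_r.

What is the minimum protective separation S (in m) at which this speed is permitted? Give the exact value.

braking lasts T_s = (39/20)/(3/2) = 1.3000 s
reaction-phase robot travel = 1.9500·0.0600 = 0.1170 m
braking distance = 1.9500²/(2·1.5000) = 1.2675 m
human over T_r+T_s: 0.8000·(0.0600+1.3000) = 1.0880 m
C+Z_d+Z_r = 0.1000+0.0150+0.0100 = 0.1250 m
S_min ≈ 0.1170+1.2675+1.0880+0.1250  ⇒  S_min = 1039/400 m

S_min = 1039/400 m = 2.5975 m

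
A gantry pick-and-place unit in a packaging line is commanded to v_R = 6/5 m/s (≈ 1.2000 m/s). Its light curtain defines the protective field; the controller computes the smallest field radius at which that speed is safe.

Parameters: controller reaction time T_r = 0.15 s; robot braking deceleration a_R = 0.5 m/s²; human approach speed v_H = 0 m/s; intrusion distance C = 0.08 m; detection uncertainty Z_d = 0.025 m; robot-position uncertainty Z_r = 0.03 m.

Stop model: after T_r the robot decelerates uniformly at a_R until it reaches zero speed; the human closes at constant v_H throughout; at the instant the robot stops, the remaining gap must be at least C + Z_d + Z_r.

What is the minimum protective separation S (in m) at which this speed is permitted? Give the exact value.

T_s = v_R/a_R = (6/5)/(1/2) = 2.4000 s
robot in T_r: 1.2000·0.1500 = 0.1800 m
robot under decel: 1.2000²/(2·0.5000) = 1.4400 m
human closes 0.0000·2.5500 = 0.0000 m
residual clearance needed = 0.0800+0.0250+0.0300 = 0.1350 m
S_min ≈ 0.1800+1.4400+0.0000+0.1350  ⇒  S_min = 351/200 m

S_min = 351/200 m = 1.7550 m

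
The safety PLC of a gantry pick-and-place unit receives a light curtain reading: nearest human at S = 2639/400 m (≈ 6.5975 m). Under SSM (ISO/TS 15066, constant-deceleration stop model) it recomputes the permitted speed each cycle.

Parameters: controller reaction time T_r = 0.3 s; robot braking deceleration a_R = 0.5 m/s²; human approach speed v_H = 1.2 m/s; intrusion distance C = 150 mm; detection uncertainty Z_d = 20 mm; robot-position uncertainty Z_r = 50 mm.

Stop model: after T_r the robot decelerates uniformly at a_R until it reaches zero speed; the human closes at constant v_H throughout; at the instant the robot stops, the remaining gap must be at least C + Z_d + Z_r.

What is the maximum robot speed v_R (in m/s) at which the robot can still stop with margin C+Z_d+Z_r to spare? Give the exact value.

v_R_max = 29/20 m/s = 1.4500 m/s

at the boundary: (1)·v² + (27/10)·v + (-2407/400) = 0
  disc = (27/10)² − 4·(1)·(-2407/400) = 784/25 ; √disc = 28/5
  v_R = (−(27/10) + 28/5) / (2·(1)) = 29/20 m/s
check:
T_s = v_R/a_R = (29/20)/(1/2) = 2.9000 s
reaction-phase robot travel = 1.4500·0.3000 = 0.4350 m
robot covers 1.4500·2.9000 − ½·0.5000·2.9000² = 2.1025 m while stopping
person approaches 1.2000·(0.3000+2.9000) = 3.8400 m
residual clearance needed = 0.1500+0.0200+0.0500 = 0.2200 m
sum ≈ 0.4350+2.1025+3.8400+0.2200 ≈ 6.5975 m = S ✓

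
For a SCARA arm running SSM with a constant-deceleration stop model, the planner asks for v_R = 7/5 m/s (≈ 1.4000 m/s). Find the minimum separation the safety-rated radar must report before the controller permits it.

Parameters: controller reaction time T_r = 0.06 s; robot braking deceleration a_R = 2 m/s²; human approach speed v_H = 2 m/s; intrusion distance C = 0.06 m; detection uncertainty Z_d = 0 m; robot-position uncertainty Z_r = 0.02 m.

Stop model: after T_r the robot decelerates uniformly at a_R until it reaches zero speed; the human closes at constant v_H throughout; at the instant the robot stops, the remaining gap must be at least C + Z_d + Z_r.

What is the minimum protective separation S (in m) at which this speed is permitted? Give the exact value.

stop time T_s = (7/5)/2 = 0.7000 s
robot covers v_R·T_r = 1.4000·0.0600 = 0.0840 m before braking
robot covers 1.4000·0.7000 − ½·2.0000·0.7000² = 0.4900 m while stopping
person approaches 2.0000·(0.0600+0.7000) = 1.5200 m
residual clearance needed = 0.0600+0.0000+0.0200 = 0.0800 m
S_min ≈ 0.0840+0.4900+1.5200+0.0800  ⇒  S_min = 1087/500 m

S_min = 1087/500 m = 2.1740 m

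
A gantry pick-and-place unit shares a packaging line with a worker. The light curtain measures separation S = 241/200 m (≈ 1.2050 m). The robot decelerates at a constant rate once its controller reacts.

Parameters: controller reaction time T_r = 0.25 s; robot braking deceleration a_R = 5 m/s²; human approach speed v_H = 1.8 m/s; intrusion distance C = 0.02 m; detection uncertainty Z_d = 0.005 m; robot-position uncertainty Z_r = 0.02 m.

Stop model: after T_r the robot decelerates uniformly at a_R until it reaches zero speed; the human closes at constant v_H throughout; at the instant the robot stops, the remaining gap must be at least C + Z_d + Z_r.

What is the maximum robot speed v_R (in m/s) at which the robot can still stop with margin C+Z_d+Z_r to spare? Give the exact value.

collect terms ⇒ (1/10)·v_R² + (61/100)·v_R + (-71/100) = 0
  disc = (61/100)² − 4·(1/10)·(-71/100) = 6561/10000 ; √disc = 81/100
  v_R = (−(61/100) + 81/100) / (2·(1/10)) = 1 m/s
check:
braking lasts T_s = 1/5 = 0.2000 s
robot in T_r: 1.0000·0.2500 = 0.2500 m
robot under decel: 1.0000²/(2·5.0000) = 0.1000 m
human closes 1.8000·0.4500 = 0.8100 m
margins: 0.0200+0.0050+0.0200 = 0.0450 m
sum ≈ 0.2500+0.1000+0.8100+0.0450 ≈ 1.2050 m = S ✓

v_R_max = 1 m/s = 1.0000 m/s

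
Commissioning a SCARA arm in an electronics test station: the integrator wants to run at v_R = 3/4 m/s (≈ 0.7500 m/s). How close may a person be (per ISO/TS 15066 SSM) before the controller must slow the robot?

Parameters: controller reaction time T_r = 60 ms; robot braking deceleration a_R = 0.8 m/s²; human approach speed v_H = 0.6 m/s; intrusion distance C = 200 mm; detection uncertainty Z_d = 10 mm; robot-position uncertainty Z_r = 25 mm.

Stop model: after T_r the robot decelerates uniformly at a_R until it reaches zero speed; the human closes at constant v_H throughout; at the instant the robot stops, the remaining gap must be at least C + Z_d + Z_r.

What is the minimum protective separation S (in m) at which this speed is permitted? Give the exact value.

braking lasts T_s = (3/4)/(4/5) = 0.9375 s
robot in T_r: 0.7500·0.0600 = 0.0450 m
braking distance = 0.7500²/(2·0.8000) = 0.3516 m
human over T_r+T_s: 0.6000·(0.0600+0.9375) = 0.5985 m
margins: 0.2000+0.0100+0.0250 = 0.2350 m
S_min ≈ 0.0450+0.3516+0.5985+0.2350  ⇒  S_min = 19681/16000 m

S_min = 19681/16000 m = 1.2301 m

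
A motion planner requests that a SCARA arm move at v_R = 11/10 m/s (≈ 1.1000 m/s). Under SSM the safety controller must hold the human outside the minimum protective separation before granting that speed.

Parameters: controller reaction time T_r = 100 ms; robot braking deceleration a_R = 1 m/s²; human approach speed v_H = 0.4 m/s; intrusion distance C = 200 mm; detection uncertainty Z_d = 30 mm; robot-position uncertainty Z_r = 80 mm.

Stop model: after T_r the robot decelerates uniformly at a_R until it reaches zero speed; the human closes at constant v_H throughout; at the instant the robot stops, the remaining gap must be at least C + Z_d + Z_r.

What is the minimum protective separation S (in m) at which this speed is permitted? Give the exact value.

braking lasts T_s = (11/10)/1 = 1.1000 s
robot covers v_R·T_r = 1.1000·0.1000 = 0.1100 m before braking
robot covers 1.1000·1.1000 − ½·1.0000·1.1000² = 0.6050 m while stopping
human closes 0.4000·1.2000 = 0.4800 m
C+Z_d+Z_r = 0.2000+0.0300+0.0800 = 0.3100 m
S_min ≈ 0.1100+0.6050+0.4800+0.3100  ⇒  S_min = 301/200 m

S_min = 301/200 m = 1.5050 m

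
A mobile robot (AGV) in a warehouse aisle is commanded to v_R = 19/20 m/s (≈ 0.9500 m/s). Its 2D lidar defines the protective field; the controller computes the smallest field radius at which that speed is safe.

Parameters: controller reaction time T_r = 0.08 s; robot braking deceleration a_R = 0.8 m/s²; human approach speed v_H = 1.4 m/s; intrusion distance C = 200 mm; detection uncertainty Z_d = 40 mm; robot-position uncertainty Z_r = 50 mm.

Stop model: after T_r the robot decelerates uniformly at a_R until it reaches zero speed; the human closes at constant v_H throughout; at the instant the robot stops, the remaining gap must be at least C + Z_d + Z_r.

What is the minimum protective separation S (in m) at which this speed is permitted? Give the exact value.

S_min = 43273/16000 m = 2.7046 m

T_s = v_R/a_R = (19/20)/(4/5) = 1.1875 s
reaction-phase robot travel = 0.9500·0.0800 = 0.0760 m
robot covers 0.9500·1.1875 − ½·0.8000·1.1875² = 0.5641 m while stopping
person approaches 1.4000·(0.0800+1.1875) = 1.7745 m
C+Z_d+Z_r = 0.2000+0.0400+0.0500 = 0.2900 m
S_min ≈ 0.0760+0.5641+1.7745+0.2900  ⇒  S_min = 43273/16000 m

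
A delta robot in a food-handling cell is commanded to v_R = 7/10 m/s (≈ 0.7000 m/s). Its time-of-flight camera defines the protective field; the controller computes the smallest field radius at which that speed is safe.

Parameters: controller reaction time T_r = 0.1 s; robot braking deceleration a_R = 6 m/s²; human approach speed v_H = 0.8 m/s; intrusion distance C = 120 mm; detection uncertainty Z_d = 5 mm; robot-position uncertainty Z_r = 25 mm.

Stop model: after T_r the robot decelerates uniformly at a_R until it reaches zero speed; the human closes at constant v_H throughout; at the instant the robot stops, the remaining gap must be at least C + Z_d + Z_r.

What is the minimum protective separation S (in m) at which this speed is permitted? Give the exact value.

stop time T_s = (7/10)/6 = 0.1167 s
reaction-phase robot travel = 0.7000·0.1000 = 0.0700 m
braking distance = 0.7000²/(2·6.0000) = 0.0408 m
human closes 0.8000·0.2167 = 0.1733 m
C+Z_d+Z_r = 0.1200+0.0050+0.0250 = 0.1500 m
S_min ≈ 0.0700+0.0408+0.1733+0.1500  ⇒  S_min = 521/1200 m

S_min = 521/1200 m = 0.4342 m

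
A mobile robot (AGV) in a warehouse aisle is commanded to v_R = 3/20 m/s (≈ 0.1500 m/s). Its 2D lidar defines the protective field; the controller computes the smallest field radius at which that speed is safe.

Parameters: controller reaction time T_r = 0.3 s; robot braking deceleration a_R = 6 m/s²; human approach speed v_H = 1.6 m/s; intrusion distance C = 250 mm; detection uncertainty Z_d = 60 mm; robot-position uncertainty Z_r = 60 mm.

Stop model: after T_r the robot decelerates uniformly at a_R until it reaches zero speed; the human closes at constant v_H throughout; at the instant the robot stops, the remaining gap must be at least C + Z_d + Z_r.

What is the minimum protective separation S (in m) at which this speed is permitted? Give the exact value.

T_s = v_R/a_R = (3/20)/6 = 0.0250 s
reaction-phase robot travel = 0.1500·0.3000 = 0.0450 m
robot under decel: 0.1500²/(2·6.0000) = 0.0019 m
human over T_r+T_s: 1.6000·(0.3000+0.0250) = 0.5200 m
residual clearance needed = 0.2500+0.0600+0.0600 = 0.3700 m
S_min ≈ 0.0450+0.0019+0.5200+0.3700  ⇒  S_min = 1499/1600 m

S_min = 1499/1600 m = 0.9369 m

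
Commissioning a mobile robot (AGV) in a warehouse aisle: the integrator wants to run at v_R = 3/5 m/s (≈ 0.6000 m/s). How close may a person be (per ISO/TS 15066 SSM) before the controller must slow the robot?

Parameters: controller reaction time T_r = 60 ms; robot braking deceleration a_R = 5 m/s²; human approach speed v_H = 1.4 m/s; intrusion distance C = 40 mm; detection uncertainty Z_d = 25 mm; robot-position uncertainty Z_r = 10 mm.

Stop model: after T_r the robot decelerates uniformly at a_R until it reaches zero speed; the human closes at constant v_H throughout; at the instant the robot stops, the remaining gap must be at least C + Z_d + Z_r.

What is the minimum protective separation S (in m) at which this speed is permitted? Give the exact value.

T_s = v_R/a_R = (3/5)/5 = 0.1200 s
robot covers v_R·T_r = 0.6000·0.0600 = 0.0360 m before braking
robot under decel: 0.6000²/(2·5.0000) = 0.0360 m
human over T_r+T_s: 1.4000·(0.0600+0.1200) = 0.2520 m
residual clearance needed = 0.0400+0.0250+0.0100 = 0.0750 m
S_min ≈ 0.0360+0.0360+0.2520+0.0750  ⇒  S_min = 399/1000 m

S_min = 399/1000 m = 0.3990 m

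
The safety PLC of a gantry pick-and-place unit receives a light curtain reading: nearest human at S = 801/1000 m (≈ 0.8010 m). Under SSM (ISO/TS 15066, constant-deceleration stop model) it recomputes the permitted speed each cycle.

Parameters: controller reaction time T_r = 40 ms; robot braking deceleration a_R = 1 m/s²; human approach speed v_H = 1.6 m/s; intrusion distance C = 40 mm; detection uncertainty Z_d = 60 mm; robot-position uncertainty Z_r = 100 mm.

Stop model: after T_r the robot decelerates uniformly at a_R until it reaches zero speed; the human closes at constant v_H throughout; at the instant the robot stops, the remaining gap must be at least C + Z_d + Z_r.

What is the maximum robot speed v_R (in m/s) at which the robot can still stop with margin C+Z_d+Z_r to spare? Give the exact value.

collect terms ⇒ (1/2)·v_R² + (41/25)·v_R + (-537/1000) = 0
  disc = (41/25)² − 4·(1/2)·(-537/1000) = 9409/2500 ; √disc = 97/50
  v_R = (−(41/25) + 97/50) / (2·(1/2)) = 3/10 m/s
check:
stop time T_s = (3/10)/1 = 0.3000 s
robot covers v_R·T_r = 0.3000·0.0400 = 0.0120 m before braking
braking distance = 0.3000²/(2·1.0000) = 0.0450 m
person approaches 1.6000·(0.0400+0.3000) = 0.5440 m
residual clearance needed = 0.0400+0.0600+0.1000 = 0.2000 m
sum ≈ 0.0120+0.0450+0.5440+0.2000 ≈ 0.8010 m = S ✓

v_R_max = 3/10 m/s = 0.3000 m/s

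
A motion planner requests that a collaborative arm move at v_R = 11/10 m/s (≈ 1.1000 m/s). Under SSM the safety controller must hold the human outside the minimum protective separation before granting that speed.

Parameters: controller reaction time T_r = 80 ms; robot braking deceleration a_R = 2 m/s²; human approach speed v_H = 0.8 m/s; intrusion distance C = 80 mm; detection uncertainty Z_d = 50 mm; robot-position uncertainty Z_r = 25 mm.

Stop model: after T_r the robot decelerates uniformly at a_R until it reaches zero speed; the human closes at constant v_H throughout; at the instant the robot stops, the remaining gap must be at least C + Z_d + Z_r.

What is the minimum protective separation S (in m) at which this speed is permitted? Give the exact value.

S_min = 2099/2000 m = 1.0495 m

T_s = v_R/a_R = (11/10)/2 = 0.5500 s
robot covers v_R·T_r = 1.1000·0.0800 = 0.0880 m before braking
braking distance = 1.1000²/(2·2.0000) = 0.3025 m
human closes 0.8000·0.6300 = 0.5040 m
residual clearance needed = 0.0800+0.0500+0.0250 = 0.1550 m
S_min ≈ 0.0880+0.3025+0.5040+0.1550  ⇒  S_min = 2099/2000 m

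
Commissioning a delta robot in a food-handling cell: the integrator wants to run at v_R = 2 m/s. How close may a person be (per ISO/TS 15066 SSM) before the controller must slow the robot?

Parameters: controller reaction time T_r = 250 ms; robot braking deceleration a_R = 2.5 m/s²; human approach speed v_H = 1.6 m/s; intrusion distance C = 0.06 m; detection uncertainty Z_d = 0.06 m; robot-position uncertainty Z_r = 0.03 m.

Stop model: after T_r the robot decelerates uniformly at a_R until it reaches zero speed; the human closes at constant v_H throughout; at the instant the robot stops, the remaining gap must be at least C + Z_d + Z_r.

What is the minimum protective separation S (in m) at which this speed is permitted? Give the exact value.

T_s = v_R/a_R = 2/(5/2) = 0.8000 s
reaction-phase robot travel = 2.0000·0.2500 = 0.5000 m
robot covers 2.0000·0.8000 − ½·2.5000·0.8000² = 0.8000 m while stopping
person approaches 1.6000·(0.2500+0.8000) = 1.6800 m
margins: 0.0600+0.0600+0.0300 = 0.1500 m
S_min ≈ 0.5000+0.8000+1.6800+0.1500  ⇒  S_min = 313/100 m

S_min = 313/100 m = 3.1300 m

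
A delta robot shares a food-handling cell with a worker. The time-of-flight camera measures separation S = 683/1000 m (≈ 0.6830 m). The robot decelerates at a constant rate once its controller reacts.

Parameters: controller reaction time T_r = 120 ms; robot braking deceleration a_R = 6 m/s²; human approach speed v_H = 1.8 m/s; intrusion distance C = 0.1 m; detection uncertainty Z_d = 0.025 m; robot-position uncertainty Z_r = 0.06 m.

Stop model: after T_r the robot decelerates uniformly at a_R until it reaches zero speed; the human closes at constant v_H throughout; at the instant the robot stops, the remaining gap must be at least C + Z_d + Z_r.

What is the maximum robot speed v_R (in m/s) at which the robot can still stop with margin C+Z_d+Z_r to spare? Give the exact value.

v_R_max = 3/5 m/s = 0.6000 m/s

collect terms ⇒ (1/12)·v_R² + (21/50)·v_R + (-141/500) = 0
  disc = (21/50)² − 4·(1/12)·(-141/500) = 169/625 ; √disc = 13/25
  v_R = (−(21/50) + 13/25) / (2·(1/12)) = 3/5 m/s
check:
stop time T_s = (3/5)/6 = 0.1000 s
robot covers v_R·T_r = 0.6000·0.1200 = 0.0720 m before braking
robot under decel: 0.6000²/(2·6.0000) = 0.0300 m
human over T_r+T_s: 1.8000·(0.1200+0.1000) = 0.3960 m
residual clearance needed = 0.1000+0.0250+0.0600 = 0.1850 m
sum ≈ 0.0720+0.0300+0.3960+0.1850 ≈ 0.6830 m = S ✓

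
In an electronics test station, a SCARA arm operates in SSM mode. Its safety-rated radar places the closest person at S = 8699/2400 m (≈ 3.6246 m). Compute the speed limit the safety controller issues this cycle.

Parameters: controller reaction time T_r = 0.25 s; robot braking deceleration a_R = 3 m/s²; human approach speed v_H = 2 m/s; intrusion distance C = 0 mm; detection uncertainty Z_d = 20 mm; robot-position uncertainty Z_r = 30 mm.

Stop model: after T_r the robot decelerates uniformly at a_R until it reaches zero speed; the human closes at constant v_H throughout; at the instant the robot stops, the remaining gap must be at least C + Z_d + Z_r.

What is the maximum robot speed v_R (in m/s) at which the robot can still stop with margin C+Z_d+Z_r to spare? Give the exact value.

v_R_max = 47/20 m/s = 2.3500 m/s

collect terms ⇒ (1/6)·v_R² + (11/12)·v_R + (-7379/2400) = 0
  disc = (11/12)² − 4·(1/6)·(-7379/2400) = 289/100 ; √disc = 17/10
  v_R = (−(11/12) + 17/10) / (2·(1/6)) = 47/20 m/s
check:
braking lasts T_s = (47/20)/3 = 0.7833 s
robot in T_r: 2.3500·0.2500 = 0.5875 m
braking distance = 2.3500²/(2·3.0000) = 0.9204 m
human over T_r+T_s: 2.0000·(0.2500+0.7833) = 2.0667 m
residual clearance needed = 0.0000+0.0200+0.0300 = 0.0500 m
sum ≈ 0.5875+0.9204+2.0667+0.0500 ≈ 3.6246 m = S ✓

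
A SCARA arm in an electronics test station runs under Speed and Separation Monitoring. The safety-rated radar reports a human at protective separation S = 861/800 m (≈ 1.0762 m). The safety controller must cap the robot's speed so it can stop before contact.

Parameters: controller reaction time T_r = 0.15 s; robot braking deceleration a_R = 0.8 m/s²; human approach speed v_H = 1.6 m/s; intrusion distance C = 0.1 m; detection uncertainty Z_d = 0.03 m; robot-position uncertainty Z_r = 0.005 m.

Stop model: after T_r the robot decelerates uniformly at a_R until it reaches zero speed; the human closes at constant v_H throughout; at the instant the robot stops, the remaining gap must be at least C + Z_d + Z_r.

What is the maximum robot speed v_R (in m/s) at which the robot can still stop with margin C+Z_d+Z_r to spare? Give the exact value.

v_R_max = 3/10 m/s = 0.3000 m/s

collect terms ⇒ (5/8)·v_R² + (43/20)·v_R + (-561/800) = 0
  disc = (43/20)² − 4·(5/8)·(-561/800) = 10201/1600 ; √disc = 101/40
  v_R = (−(43/20) + 101/40) / (2·(5/8)) = 3/10 m/s
check:
stop time T_s = (3/10)/(4/5) = 0.3750 s
robot covers v_R·T_r = 0.3000·0.1500 = 0.0450 m before braking
robot covers 0.3000·0.3750 − ½·0.8000·0.3750² = 0.0563 m while stopping
person approaches 1.6000·(0.1500+0.3750) = 0.8400 m
C+Z_d+Z_r = 0.1000+0.0300+0.0050 = 0.1350 m
sum ≈ 0.0450+0.0563+0.8400+0.1350 ≈ 1.0762 m = S ✓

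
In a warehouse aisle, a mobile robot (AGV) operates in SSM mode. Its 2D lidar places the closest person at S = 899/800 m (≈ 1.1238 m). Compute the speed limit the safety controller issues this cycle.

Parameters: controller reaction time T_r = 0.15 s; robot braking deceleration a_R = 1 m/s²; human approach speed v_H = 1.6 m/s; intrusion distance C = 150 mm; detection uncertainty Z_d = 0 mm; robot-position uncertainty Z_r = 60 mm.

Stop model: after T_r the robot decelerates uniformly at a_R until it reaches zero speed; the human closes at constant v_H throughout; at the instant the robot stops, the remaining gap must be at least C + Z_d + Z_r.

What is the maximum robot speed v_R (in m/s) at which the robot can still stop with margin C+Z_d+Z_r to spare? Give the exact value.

quadratic (1/2)·v² + (7/4)·v + (-539/800) = 0
  disc = (7/4)² − 4·(1/2)·(-539/800) = 441/100 ; √disc = 21/10
  v_R = (−(7/4) + 21/10) / (2·(1/2)) = 7/20 m/s
check:
braking lasts T_s = (7/20)/1 = 0.3500 s
robot covers v_R·T_r = 0.3500·0.1500 = 0.0525 m before braking
robot covers 0.3500·0.3500 − ½·1.0000·0.3500² = 0.0612 m while stopping
person approaches 1.6000·(0.1500+0.3500) = 0.8000 m
margins: 0.1500+0.0000+0.0600 = 0.2100 m
sum ≈ 0.0525+0.0612+0.8000+0.2100 ≈ 1.1238 m = S ✓

v_R_max = 7/20 m/s = 0.3500 m/s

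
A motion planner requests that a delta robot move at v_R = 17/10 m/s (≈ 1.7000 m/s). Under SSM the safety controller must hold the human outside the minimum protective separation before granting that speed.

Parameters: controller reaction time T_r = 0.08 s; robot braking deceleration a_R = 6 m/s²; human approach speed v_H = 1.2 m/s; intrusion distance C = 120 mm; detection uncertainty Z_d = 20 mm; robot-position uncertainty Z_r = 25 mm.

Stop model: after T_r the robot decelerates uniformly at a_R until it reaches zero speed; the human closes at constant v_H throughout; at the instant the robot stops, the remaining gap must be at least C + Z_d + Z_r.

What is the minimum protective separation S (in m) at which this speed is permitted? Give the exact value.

S_min = 5867/6000 m = 0.9778 m

stop time T_s = (17/10)/6 = 0.2833 s
reaction-phase robot travel = 1.7000·0.0800 = 0.1360 m
robot covers 1.7000·0.2833 − ½·6.0000·0.2833² = 0.2408 m while stopping
human closes 1.2000·0.3633 = 0.4360 m
residual clearance needed = 0.1200+0.0200+0.0250 = 0.1650 m
S_min ≈ 0.1360+0.2408+0.4360+0.1650  ⇒  S_min = 5867/6000 m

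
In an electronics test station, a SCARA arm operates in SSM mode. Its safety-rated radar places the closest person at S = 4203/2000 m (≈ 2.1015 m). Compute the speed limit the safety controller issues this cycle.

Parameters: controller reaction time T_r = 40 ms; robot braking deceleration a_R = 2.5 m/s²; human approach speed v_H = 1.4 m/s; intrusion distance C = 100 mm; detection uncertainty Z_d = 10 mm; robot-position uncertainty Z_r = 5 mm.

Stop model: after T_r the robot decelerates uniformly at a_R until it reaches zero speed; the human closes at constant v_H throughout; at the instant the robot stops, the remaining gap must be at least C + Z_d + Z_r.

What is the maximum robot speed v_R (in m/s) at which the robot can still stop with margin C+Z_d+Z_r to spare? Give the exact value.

v_R_max = 39/20 m/s = 1.9500 m/s

collect terms ⇒ (1/5)·v_R² + (3/5)·v_R + (-3861/2000) = 0
  disc = (3/5)² − 4·(1/5)·(-3861/2000) = 4761/2500 ; √disc = 69/50
  v_R = (−(3/5) + 69/50) / (2·(1/5)) = 39/20 m/s
check:
stop time T_s = (39/20)/(5/2) = 0.7800 s
reaction-phase robot travel = 1.9500·0.0400 = 0.0780 m
robot covers 1.9500·0.7800 − ½·2.5000·0.7800² = 0.7605 m while stopping
person approaches 1.4000·(0.0400+0.7800) = 1.1480 m
residual clearance needed = 0.1000+0.0100+0.0050 = 0.1150 m
sum ≈ 0.0780+0.7605+1.1480+0.1150 ≈ 2.1015 m = S ✓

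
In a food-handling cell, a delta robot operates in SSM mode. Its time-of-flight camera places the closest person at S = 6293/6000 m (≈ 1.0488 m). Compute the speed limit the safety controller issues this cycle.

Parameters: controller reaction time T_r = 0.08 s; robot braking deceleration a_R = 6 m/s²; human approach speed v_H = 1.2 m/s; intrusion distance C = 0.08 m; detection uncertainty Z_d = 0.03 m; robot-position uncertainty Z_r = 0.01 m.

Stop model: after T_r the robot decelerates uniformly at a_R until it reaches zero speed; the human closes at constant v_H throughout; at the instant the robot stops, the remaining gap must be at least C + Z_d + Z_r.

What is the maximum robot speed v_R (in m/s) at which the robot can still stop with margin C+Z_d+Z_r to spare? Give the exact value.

quadratic (1/12)·v² + (7/25)·v + (-4997/6000) = 0
  disc = (7/25)² − 4·(1/12)·(-4997/6000) = 32041/90000 ; √disc = 179/300
  v_R = (−(7/25) + 179/300) / (2·(1/12)) = 19/10 m/s
check:
stop time T_s = (19/10)/6 = 0.3167 s
robot covers v_R·T_r = 1.9000·0.0800 = 0.1520 m before braking
robot under decel: 1.9000²/(2·6.0000) = 0.3008 m
human over T_r+T_s: 1.2000·(0.0800+0.3167) = 0.4760 m
residual clearance needed = 0.0800+0.0300+0.0100 = 0.1200 m
sum ≈ 0.1520+0.3008+0.4760+0.1200 ≈ 1.0488 m = S ✓

v_R_max = 19/10 m/s = 1.9000 m/s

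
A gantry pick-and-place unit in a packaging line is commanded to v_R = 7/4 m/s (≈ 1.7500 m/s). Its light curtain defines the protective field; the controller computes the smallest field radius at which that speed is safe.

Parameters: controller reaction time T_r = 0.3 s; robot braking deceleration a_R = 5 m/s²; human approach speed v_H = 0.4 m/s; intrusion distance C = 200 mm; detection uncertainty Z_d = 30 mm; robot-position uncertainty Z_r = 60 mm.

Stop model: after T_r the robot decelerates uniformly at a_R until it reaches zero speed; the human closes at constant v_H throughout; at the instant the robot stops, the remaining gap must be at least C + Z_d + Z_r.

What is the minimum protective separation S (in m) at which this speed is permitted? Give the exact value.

S_min = 221/160 m = 1.3813 m

stop time T_s = (7/4)/5 = 0.3500 s
robot covers v_R·T_r = 1.7500·0.3000 = 0.5250 m before braking
braking distance = 1.7500²/(2·5.0000) = 0.3063 m
human closes 0.4000·0.6500 = 0.2600 m
margins: 0.2000+0.0300+0.0600 = 0.2900 m
S_min ≈ 0.5250+0.3063+0.2600+0.2900  ⇒  S_min = 221/160 m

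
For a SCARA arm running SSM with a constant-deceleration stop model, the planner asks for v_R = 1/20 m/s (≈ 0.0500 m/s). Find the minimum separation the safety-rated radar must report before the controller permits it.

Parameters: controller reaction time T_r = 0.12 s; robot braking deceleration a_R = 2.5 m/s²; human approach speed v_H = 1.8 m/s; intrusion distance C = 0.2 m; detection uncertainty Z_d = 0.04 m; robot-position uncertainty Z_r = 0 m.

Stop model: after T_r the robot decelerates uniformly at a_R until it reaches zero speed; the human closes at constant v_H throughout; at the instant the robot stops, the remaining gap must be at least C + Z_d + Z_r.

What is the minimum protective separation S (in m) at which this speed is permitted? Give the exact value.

T_s = v_R/a_R = (1/20)/(5/2) = 0.0200 s
reaction-phase robot travel = 0.0500·0.1200 = 0.0060 m
robot covers 0.0500·0.0200 − ½·2.5000·0.0200² = 0.0005 m while stopping
human closes 1.8000·0.1400 = 0.2520 m
residual clearance needed = 0.2000+0.0400+0.0000 = 0.2400 m
S_min ≈ 0.0060+0.0005+0.2520+0.2400  ⇒  S_min = 997/2000 m

S_min = 997/2000 m = 0.4985 m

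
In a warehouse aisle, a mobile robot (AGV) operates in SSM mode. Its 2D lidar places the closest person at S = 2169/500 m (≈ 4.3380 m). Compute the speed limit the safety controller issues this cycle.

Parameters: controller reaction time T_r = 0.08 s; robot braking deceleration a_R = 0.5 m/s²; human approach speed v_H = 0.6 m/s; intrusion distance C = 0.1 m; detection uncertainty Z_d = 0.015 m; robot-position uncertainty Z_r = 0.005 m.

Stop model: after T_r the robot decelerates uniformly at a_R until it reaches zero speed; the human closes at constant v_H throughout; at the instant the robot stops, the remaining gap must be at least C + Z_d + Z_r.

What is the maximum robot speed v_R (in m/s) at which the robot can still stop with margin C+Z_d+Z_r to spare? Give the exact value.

collect terms ⇒ (1)·v_R² + (32/25)·v_R + (-417/100) = 0
  disc = (32/25)² − 4·(1)·(-417/100) = 11449/625 ; √disc = 107/25
  v_R = (−(32/25) + 107/25) / (2·(1)) = 3/2 m/s
check:
braking lasts T_s = (3/2)/(1/2) = 3.0000 s
robot in T_r: 1.5000·0.0800 = 0.1200 m
robot covers 1.5000·3.0000 − ½·0.5000·3.0000² = 2.2500 m while stopping
human over T_r+T_s: 0.6000·(0.0800+3.0000) = 1.8480 m
residual clearance needed = 0.1000+0.0150+0.0050 = 0.1200 m
sum ≈ 0.1200+2.2500+1.8480+0.1200 ≈ 4.3380 m = S ✓

v_R_max = 3/2 m/s = 1.5000 m/s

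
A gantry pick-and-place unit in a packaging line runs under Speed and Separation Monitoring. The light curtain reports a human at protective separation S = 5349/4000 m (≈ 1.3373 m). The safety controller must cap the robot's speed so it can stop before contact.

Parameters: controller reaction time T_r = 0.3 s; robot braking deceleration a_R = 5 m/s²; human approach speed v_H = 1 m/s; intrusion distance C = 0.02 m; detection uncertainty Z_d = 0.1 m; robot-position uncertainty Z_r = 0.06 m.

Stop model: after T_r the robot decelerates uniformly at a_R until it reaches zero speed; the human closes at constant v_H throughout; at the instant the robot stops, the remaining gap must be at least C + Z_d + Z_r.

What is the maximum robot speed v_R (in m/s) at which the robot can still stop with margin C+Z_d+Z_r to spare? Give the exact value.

collect terms ⇒ (1/10)·v_R² + (1/2)·v_R + (-3429/4000) = 0
  disc = (1/2)² − 4·(1/10)·(-3429/4000) = 5929/10000 ; √disc = 77/100
  v_R = (−(1/2) + 77/100) / (2·(1/10)) = 27/20 m/s
check:
stop time T_s = (27/20)/5 = 0.2700 s
robot in T_r: 1.3500·0.3000 = 0.4050 m
robot covers 1.3500·0.2700 − ½·5.0000·0.2700² = 0.1822 m while stopping
person approaches 1.0000·(0.3000+0.2700) = 0.5700 m
C+Z_d+Z_r = 0.0200+0.1000+0.0600 = 0.1800 m
sum ≈ 0.4050+0.1822+0.5700+0.1800 ≈ 1.3373 m = S ✓

v_R_max = 27/20 m/s = 1.3500 m/s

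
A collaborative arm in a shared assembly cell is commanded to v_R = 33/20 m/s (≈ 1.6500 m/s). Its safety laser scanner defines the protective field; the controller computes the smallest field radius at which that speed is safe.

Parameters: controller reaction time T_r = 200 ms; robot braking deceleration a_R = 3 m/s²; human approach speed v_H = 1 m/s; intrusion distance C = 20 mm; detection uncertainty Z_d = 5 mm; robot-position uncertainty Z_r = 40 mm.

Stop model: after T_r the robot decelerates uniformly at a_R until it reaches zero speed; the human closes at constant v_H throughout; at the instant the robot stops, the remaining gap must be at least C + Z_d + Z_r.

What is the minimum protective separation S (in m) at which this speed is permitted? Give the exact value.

S_min = 1279/800 m = 1.5987 m

T_s = v_R/a_R = (33/20)/3 = 0.5500 s
reaction-phase robot travel = 1.6500·0.2000 = 0.3300 m
braking distance = 1.6500²/(2·3.0000) = 0.4537 m
person approaches 1.0000·(0.2000+0.5500) = 0.7500 m
margins: 0.0200+0.0050+0.0400 = 0.0650 m
S_min ≈ 0.3300+0.4537+0.7500+0.0650  ⇒  S_min = 1279/800 m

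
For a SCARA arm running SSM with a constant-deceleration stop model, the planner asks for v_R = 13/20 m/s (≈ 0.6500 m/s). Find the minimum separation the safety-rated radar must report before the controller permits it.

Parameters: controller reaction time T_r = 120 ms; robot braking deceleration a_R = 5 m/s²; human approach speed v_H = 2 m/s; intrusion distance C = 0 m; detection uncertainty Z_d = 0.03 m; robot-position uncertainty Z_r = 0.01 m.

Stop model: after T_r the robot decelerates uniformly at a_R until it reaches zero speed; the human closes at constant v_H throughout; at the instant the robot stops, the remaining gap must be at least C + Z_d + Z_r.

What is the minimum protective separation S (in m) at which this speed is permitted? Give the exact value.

S_min = 2641/4000 m = 0.6603 m

T_s = v_R/a_R = (13/20)/5 = 0.1300 s
reaction-phase robot travel = 0.6500·0.1200 = 0.0780 m
braking distance = 0.6500²/(2·5.0000) = 0.0423 m
human over T_r+T_s: 2.0000·(0.1200+0.1300) = 0.5000 m
margins: 0.0000+0.0300+0.0100 = 0.0400 m
S_min ≈ 0.0780+0.0423+0.5000+0.0400  ⇒  S_min = 2641/4000 m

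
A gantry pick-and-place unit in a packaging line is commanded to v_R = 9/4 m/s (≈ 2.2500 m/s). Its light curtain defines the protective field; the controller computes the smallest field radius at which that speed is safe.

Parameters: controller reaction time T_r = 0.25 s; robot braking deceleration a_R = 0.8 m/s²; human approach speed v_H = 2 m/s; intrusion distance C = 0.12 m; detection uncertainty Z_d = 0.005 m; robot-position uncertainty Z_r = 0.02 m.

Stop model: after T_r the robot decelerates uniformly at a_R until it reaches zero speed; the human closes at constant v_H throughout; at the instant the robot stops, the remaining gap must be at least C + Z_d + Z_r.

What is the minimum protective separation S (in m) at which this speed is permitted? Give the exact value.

T_s = v_R/a_R = (9/4)/(4/5) = 2.8125 s
reaction-phase robot travel = 2.2500·0.2500 = 0.5625 m
robot under decel: 2.2500²/(2·0.8000) = 3.1641 m
human closes 2.0000·3.0625 = 6.1250 m
C+Z_d+Z_r = 0.1200+0.0050+0.0200 = 0.1450 m
S_min ≈ 0.5625+3.1641+6.1250+0.1450  ⇒  S_min = 31989/3200 m

S_min = 31989/3200 m = 9.9966 m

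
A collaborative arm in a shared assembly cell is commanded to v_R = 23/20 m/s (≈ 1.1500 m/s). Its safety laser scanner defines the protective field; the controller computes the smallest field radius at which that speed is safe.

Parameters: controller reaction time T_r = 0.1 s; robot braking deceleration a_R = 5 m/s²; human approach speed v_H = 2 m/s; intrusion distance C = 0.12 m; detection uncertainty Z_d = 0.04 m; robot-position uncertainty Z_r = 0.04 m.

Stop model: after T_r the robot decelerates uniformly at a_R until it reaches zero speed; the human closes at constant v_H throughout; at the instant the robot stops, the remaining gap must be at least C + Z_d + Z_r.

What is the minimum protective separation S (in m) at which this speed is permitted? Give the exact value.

S_min = 4429/4000 m = 1.1073 m

T_s = v_R/a_R = (23/20)/5 = 0.2300 s
robot covers v_R·T_r = 1.1500·0.1000 = 0.1150 m before braking
braking distance = 1.1500²/(2·5.0000) = 0.1323 m
person approaches 2.0000·(0.1000+0.2300) = 0.6600 m
margins: 0.1200+0.0400+0.0400 = 0.2000 m
S_min ≈ 0.1150+0.1323+0.6600+0.2000  ⇒  S_min = 4429/4000 m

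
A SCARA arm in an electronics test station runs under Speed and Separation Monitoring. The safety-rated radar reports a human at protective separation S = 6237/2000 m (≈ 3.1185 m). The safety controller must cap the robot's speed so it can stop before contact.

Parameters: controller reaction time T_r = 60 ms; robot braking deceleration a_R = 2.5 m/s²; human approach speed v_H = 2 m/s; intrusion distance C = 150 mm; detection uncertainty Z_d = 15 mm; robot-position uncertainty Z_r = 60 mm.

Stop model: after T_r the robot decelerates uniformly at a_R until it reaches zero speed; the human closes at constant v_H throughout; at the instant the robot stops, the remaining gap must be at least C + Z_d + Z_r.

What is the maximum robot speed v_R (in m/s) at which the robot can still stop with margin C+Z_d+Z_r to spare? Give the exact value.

v_R_max = 43/20 m/s = 2.1500 m/s

at the boundary: (1/5)·v² + (43/50)·v + (-5547/2000) = 0
  disc = (43/50)² − 4·(1/5)·(-5547/2000) = 1849/625 ; √disc = 43/25
  v_R = (−(43/50) + 43/25) / (2·(1/5)) = 43/20 m/s
check:
stop time T_s = (43/20)/(5/2) = 0.8600 s
robot covers v_R·T_r = 2.1500·0.0600 = 0.1290 m before braking
robot under decel: 2.1500²/(2·2.5000) = 0.9245 m
human closes 2.0000·0.9200 = 1.8400 m
C+Z_d+Z_r = 0.1500+0.0150+0.0600 = 0.2250 m
sum ≈ 0.1290+0.9245+1.8400+0.2250 ≈ 3.1185 m = S ✓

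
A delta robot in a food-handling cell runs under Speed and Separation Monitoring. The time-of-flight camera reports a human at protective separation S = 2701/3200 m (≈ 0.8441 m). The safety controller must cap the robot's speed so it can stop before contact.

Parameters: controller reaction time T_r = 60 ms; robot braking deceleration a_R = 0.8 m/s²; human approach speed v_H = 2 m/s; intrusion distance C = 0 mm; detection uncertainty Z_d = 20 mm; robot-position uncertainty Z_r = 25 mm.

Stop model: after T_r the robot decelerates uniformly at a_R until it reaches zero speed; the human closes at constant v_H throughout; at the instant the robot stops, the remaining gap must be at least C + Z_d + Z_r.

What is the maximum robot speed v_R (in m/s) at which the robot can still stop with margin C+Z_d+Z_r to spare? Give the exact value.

collect terms ⇒ (5/8)·v_R² + (64/25)·v_R + (-2173/3200) = 0
  disc = (64/25)² − 4·(5/8)·(-2173/3200) = 1320201/160000 ; √disc = 1149/400
  v_R = (−(64/25) + 1149/400) / (2·(5/8)) = 1/4 m/s
check:
T_s = v_R/a_R = (1/4)/(4/5) = 0.3125 s
robot in T_r: 0.2500·0.0600 = 0.0150 m
robot under decel: 0.2500²/(2·0.8000) = 0.0391 m
human closes 2.0000·0.3725 = 0.7450 m
residual clearance needed = 0.0000+0.0200+0.0250 = 0.0450 m
sum ≈ 0.0150+0.0391+0.7450+0.0450 ≈ 0.8441 m = S ✓

v_R_max = 1/4 m/s = 0.2500 m/s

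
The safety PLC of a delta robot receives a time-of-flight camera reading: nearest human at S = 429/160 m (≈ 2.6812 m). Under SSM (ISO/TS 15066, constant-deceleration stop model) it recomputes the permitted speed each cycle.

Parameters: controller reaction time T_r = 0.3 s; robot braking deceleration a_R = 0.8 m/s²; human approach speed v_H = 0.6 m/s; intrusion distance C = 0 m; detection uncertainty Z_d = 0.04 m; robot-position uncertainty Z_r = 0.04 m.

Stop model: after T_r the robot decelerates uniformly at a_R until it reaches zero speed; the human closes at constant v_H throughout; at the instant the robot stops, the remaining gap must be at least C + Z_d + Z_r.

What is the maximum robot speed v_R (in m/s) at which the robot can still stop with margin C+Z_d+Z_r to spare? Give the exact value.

v_R_max = 13/10 m/s = 1.3000 m/s

collect terms ⇒ (5/8)·v_R² + (21/20)·v_R + (-1937/800) = 0
  disc = (21/20)² − 4·(5/8)·(-1937/800) = 11449/1600 ; √disc = 107/40
  v_R = (−(21/20) + 107/40) / (2·(5/8)) = 13/10 m/s
check:
stop time T_s = (13/10)/(4/5) = 1.6250 s
robot covers v_R·T_r = 1.3000·0.3000 = 0.3900 m before braking
robot under decel: 1.3000²/(2·0.8000) = 1.0562 m
human closes 0.6000·1.9250 = 1.1550 m
C+Z_d+Z_r = 0.0000+0.0400+0.0400 = 0.0800 m
sum ≈ 0.3900+1.0562+1.1550+0.0800 ≈ 2.6812 m = S ✓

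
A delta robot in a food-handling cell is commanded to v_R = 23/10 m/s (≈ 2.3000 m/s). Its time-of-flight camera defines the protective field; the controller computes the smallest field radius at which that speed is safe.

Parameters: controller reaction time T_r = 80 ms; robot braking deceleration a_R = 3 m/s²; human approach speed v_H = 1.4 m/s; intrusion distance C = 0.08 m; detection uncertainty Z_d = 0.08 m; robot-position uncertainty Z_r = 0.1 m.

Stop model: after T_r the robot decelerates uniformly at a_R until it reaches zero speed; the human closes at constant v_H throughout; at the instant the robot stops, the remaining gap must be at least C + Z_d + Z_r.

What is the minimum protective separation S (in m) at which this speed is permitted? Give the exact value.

S_min = 2511/1000 m = 2.5110 m

braking lasts T_s = (23/10)/3 = 0.7667 s
robot covers v_R·T_r = 2.3000·0.0800 = 0.1840 m before braking
robot covers 2.3000·0.7667 − ½·3.0000·0.7667² = 0.8817 m while stopping
human closes 1.4000·0.8467 = 1.1853 m
residual clearance needed = 0.0800+0.0800+0.1000 = 0.2600 m
S_min ≈ 0.1840+0.8817+1.1853+0.2600  ⇒  S_min = 2511/1000 m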